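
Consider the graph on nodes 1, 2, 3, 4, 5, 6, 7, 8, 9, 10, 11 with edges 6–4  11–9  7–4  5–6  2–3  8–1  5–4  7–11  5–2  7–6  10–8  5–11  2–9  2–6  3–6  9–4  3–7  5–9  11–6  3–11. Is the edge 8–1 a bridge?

Yes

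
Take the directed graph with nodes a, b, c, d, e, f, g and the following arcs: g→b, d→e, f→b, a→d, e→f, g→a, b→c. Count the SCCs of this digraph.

7

{b} is an SCC by itself.
{g} is an SCC by itself.
{d} is an SCC by itself.
{e} is an SCC by itself.
{a} is an SCC by itself.
(and 2 more singleton SCCs)
That gives 7 strongly connected components.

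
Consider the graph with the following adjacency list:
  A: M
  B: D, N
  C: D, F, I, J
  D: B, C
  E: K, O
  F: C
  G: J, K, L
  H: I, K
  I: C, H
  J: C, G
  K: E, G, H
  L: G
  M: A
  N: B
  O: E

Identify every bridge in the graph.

The edges on the cycle I-C-J-G-K-H-I are not bridges since each lies on that cycle.
But removing B-N disconnects B from N; removing M-A disconnects M from A; removing O-E disconnects O from E; removing G-L disconnects G from L — these are bridges.
In total 8 edges are bridges.

A-M, B-D, B-N, C-D, C-F, E-K, E-O, G-L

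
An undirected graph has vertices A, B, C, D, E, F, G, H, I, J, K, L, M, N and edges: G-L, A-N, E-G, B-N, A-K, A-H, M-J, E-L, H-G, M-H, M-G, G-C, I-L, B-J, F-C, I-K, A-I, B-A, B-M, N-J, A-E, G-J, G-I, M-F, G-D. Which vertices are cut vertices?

G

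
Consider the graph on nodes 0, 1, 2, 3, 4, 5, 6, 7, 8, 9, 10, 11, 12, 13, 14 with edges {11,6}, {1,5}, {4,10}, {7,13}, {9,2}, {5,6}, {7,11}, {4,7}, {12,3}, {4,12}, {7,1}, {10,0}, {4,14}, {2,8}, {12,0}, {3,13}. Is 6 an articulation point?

Deleting 6 leaves 2 components (was 2), so 6 is not a cut vertex.

No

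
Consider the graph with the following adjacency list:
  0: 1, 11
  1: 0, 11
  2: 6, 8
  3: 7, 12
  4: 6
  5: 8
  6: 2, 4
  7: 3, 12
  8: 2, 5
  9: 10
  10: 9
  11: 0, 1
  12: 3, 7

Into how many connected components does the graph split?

4

Starting from 9 we can reach 9, 10. That is one component of size 2.
Starting from 3 we can reach 3, 7, 12. That is one component of size 3.
Starting from 0 we can reach 0, 1, 11. That is one component of size 3.
Starting from 2 we can reach 2, 4, 5, 6, 8. That is one component of size 5.
Total: 4 components.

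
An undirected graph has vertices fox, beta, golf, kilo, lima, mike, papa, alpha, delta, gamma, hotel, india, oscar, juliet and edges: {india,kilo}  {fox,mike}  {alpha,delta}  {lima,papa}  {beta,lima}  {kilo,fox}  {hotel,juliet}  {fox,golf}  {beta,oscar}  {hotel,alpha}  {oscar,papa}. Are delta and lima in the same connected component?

No

The component containing delta is {alpha, delta, hotel, juliet}, and lima is not in it.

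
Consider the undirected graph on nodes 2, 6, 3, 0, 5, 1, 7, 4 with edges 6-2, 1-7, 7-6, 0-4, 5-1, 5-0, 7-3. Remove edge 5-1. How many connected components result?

2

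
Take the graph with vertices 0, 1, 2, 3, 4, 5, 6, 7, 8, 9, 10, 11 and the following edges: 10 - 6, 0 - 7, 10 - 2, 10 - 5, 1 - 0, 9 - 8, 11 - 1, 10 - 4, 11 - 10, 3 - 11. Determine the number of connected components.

Starting from 8 we can reach 8, 9. That is one component of size 2.
Starting from 0 we can reach 0, 1, 2, 3, 4, 5, 6, 7, 10, 11. That is one component of size 10.
Total: 2 components.

2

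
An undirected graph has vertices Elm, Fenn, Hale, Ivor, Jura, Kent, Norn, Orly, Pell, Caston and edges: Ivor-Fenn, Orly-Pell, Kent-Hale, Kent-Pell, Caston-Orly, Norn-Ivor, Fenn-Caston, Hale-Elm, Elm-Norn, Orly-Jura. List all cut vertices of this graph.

Orly

Removing Orly increases the component count from 1 to 2, so Orly is a cut vertex.
By contrast removing Ivor leaves 1 component; it is not a cut vertex. No other vertex is a cut vertex either.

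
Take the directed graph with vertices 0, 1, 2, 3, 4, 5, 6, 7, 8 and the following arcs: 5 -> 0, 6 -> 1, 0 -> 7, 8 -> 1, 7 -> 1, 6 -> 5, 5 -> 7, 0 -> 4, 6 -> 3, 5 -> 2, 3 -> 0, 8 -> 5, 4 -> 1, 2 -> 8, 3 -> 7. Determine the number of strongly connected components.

{2, 5, 8} are all mutually reachable — one SCC of size 3.
{1} is an SCC by itself.
{0} is an SCC by itself.
{7} is an SCC by itself.
{3} is an SCC by itself.
(and 2 more singleton SCCs)
That gives 7 strongly connected components.

7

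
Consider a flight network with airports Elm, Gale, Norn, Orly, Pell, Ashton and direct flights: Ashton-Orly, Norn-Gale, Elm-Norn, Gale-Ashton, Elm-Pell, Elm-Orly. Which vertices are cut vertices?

Removing Elm increases the component count from 1 to 2, so Elm is a cut vertex.
By contrast removing Orly leaves 1 component; it is not a cut vertex. No other vertex is a cut vertex either.

Elm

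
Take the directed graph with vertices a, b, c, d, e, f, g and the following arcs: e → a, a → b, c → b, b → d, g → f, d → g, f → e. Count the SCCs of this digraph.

{a, b, d, e, f, g} are all mutually reachable — one SCC of size 6.
{c} is an SCC by itself.
That gives 2 strongly connected components.

2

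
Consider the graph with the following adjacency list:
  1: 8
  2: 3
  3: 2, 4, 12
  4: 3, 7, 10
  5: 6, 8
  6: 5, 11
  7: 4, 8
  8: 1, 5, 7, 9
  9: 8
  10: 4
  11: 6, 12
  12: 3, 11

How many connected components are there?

Starting from 1 we can reach 1, 2, 3, 4, 5, 6, 7, 8, 9, 10, 11, 12. That is one component of size 12.
Total: 1 component.

1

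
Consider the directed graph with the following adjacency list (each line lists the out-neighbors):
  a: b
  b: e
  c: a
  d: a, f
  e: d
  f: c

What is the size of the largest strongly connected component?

{a, b, c, d, e, f} are all mutually reachable — one SCC of size 6.
The largest has 6 vertices.

6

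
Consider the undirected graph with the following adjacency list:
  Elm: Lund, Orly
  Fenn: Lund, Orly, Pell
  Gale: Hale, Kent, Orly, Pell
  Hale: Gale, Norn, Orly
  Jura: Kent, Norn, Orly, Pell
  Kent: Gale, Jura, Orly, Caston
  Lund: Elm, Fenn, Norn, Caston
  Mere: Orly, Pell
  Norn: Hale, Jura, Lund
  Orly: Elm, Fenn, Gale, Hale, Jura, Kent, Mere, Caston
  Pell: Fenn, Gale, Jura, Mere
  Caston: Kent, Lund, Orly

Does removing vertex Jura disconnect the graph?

No

Deleting Jura leaves 1 component (was 1) (its neighbors Kent, Norn, Orly, Pell remain connected to each other), so Jura is not a cut vertex.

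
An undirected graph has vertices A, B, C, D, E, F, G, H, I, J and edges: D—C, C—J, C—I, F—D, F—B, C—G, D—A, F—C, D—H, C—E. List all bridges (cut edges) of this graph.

A-D, B-F, C-E, C-G, C-I, C-J, D-H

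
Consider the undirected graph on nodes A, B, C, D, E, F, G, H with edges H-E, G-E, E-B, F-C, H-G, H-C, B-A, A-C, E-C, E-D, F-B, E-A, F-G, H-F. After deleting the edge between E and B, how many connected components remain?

E and B are still connected via E-A-B, so the component count stays at 1.

1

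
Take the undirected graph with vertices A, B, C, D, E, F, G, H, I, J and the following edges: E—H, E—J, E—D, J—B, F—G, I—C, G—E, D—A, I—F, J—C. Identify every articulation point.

D, E, J

Removing D increases the component count from 1 to 2, so D is a cut vertex.
Removing E increases the component count from 1 to 3, so E is a cut vertex.
Removing J increases the component count from 1 to 2, so J is a cut vertex.
By contrast removing C leaves 1 component; it is not a cut vertex. No other vertex is a cut vertex either.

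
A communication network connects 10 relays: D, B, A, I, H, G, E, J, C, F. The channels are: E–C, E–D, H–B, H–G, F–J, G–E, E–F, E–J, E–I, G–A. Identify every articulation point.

Removing E increases the component count from 1 to 5, so E is a cut vertex.
Removing G increases the component count from 1 to 3, so G is a cut vertex.
Removing H increases the component count from 1 to 2, so H is a cut vertex.
By contrast removing C leaves 1 component; it is not a cut vertex. No other vertex is a cut vertex either.

E, G, H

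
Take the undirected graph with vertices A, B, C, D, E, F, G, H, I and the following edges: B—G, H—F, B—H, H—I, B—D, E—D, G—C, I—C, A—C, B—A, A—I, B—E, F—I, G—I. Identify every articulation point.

B

Removing B increases the component count from 1 to 2, so B is a cut vertex.
By contrast removing A leaves 1 component; it is not a cut vertex. No other vertex is a cut vertex either.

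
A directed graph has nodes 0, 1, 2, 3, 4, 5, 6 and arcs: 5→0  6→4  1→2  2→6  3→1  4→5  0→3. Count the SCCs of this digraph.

{0, 1, 2, 3, 4, 5, 6} are all mutually reachable — one SCC of size 7.
That gives 1 strongly connected component.

1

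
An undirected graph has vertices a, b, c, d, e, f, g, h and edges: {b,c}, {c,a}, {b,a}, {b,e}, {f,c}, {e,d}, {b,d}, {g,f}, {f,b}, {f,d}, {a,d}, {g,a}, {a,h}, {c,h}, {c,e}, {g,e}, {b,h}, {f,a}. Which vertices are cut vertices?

none

Removing c, for instance, still leaves 1 component. No single vertex removal increases the component count — the graph has no articulation points.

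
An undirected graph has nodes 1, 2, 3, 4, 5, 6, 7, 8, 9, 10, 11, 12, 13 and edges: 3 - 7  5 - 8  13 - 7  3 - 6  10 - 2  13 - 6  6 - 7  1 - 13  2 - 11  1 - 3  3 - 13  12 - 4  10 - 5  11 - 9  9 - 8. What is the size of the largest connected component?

Starting from 4 we can reach 4, 12. That is one component of size 2.
Starting from 1 we can reach 1, 3, 6, 7, 13. That is one component of size 5.
Starting from 2 we can reach 2, 5, 8, 9, 10, 11. That is one component of size 6.
The largest has 6 vertices.

6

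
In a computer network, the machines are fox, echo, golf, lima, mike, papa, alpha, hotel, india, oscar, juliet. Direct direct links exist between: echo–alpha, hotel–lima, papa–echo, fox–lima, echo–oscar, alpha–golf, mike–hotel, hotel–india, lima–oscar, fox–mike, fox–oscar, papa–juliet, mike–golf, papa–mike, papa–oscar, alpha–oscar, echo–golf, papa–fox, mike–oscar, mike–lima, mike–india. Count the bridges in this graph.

The edges on the cycle papa-fox-oscar-papa are not bridges since each lies on that cycle.
But removing papa–juliet disconnects papa from juliet — this is a bridge.

1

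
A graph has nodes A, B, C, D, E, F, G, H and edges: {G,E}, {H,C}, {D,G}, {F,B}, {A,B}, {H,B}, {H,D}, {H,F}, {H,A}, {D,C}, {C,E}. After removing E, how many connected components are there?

With E gone, the remaining components are: {A, B, C, D, F, G, H}.
That is 1 component.

1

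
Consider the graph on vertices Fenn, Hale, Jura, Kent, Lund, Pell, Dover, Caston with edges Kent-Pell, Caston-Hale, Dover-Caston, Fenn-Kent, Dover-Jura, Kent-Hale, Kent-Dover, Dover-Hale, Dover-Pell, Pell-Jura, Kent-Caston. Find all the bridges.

The edges on the cycle Dover-Pell-Jura-Dover are not bridges since each lies on that cycle.
But removing Kent-Fenn disconnects Kent from Fenn — this is a bridge.

Fenn-Kent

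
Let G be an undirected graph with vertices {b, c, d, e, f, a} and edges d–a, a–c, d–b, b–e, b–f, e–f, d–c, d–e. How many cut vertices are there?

1

Removing d increases the component count from 1 to 2, so d is a cut vertex.
By contrast removing c leaves 1 component; it is not a cut vertex. No other vertex is a cut vertex either.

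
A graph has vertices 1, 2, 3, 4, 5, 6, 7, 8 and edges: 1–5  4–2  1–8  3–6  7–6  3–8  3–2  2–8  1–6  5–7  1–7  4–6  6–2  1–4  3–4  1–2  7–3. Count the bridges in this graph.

The edges on the cycle 3-4-2-3 are not bridges since each lies on that cycle.
Every edge lies on some cycle, so there are no bridges.

0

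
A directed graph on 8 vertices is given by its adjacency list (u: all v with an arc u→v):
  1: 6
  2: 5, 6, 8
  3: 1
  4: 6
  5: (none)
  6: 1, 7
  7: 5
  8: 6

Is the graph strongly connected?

No

There is no directed path from 4 to 3, so the graph is not strongly connected.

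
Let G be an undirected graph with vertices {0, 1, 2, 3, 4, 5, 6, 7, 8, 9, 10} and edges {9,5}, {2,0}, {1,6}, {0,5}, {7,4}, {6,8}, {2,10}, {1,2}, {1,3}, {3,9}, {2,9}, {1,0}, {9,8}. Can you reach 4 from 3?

No

The component containing 3 is {0, 1, 2, 3, 5, 6, 8, 9, 10}, and 4 is not in it.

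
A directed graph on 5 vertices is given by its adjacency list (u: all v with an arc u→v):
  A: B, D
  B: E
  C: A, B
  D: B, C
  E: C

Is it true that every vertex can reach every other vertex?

Yes

From A we can reach every vertex (A, B, C, D, E), and every vertex can reach A (A, B, C, D, E). So the whole graph is one strongly connected component.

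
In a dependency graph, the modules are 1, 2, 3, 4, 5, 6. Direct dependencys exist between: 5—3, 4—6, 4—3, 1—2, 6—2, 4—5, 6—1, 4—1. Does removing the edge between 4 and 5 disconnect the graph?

After removing 4—5, the path 4-3-5 still connects them, so the edge is not a bridge.

No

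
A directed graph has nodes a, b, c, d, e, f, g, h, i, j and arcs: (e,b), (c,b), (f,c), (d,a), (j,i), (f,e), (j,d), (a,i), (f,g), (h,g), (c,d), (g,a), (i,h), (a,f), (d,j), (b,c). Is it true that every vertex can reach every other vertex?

From a we can reach every vertex (a, b, c, d, e, f, g, h, i, j), and every vertex can reach a (a, b, c, d, e, f, g, h, i, j). So the whole graph is one strongly connected component.

Yes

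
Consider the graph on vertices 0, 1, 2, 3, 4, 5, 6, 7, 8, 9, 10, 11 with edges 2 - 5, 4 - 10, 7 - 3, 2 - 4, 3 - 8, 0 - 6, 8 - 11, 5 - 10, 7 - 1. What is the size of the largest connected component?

5

9 is isolated — a component by itself.
Starting from 0 we can reach 0, 6. That is one component of size 2.
Starting from 2 we can reach 2, 4, 5, 10. That is one component of size 4.
Starting from 1 we can reach 1, 3, 7, 8, 11. That is one component of size 5.
The largest has 5 vertices.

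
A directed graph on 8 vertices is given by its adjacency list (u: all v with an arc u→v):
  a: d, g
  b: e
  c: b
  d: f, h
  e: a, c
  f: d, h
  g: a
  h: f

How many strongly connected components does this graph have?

{b, c, e} are all mutually reachable — one SCC of size 3.
{d, f, h} are all mutually reachable — one SCC of size 3.
{a, g} are all mutually reachable — one SCC of size 2.
That gives 3 strongly connected components.

3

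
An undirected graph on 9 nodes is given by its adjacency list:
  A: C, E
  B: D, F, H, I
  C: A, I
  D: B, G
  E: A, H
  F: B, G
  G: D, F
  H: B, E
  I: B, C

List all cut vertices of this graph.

B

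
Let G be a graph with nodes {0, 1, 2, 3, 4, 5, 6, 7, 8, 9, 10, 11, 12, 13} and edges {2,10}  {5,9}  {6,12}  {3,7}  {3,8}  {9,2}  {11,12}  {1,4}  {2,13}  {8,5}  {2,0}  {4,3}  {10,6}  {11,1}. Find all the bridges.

The edges on the cycle 11-1-4-3-8-5-9-2-10-6-12-11 are not bridges since each lies on that cycle.
But removing 13 - 2 disconnects 13 from 2; removing 3 - 7 disconnects 3 from 7; removing 0 - 2 disconnects 0 from 2 — these are bridges.

0-2, 13-2, 3-7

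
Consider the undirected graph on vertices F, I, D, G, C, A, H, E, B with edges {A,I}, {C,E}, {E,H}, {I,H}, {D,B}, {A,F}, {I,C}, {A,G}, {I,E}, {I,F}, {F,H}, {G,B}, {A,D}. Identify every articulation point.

Removing A increases the component count from 1 to 2, so A is a cut vertex.
By contrast removing B leaves 1 component; it is not a cut vertex. No other vertex is a cut vertex either.

A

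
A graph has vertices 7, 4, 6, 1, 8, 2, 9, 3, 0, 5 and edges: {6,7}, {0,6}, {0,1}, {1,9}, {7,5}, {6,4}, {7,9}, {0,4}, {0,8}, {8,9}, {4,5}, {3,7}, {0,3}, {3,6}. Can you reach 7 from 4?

Yes

From 4 we can reach 0, 1, 3, 4, 5, 6, 7, 8, 9, which includes 7.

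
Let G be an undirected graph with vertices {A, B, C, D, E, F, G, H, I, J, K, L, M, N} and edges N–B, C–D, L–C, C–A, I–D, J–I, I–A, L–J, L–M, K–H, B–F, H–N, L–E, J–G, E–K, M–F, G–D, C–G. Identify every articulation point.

Removing L increases the component count from 1 to 2, so L is a cut vertex.
By contrast removing K leaves 1 component; it is not a cut vertex. No other vertex is a cut vertex either.

L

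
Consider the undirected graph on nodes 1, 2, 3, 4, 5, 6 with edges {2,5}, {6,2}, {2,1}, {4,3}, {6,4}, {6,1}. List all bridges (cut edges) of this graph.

The edges on the cycle 6-2-1-6 are not bridges since each lies on that cycle.
But removing 4—3 disconnects 4 from 3; removing 2—5 disconnects 2 from 5; removing 6—4 disconnects 6 from 4 — these are bridges.

2-5, 3-4, 4-6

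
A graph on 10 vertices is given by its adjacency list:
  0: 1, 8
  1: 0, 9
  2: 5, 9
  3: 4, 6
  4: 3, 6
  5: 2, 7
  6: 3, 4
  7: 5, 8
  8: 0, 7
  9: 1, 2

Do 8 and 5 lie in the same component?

From 8 we can reach 0, 1, 2, 5, 7, 8, 9, which includes 5.

Yes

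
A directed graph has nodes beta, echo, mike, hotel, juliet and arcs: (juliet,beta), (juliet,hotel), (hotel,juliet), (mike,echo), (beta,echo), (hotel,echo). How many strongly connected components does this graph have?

4

{hotel, juliet} are all mutually reachable — one SCC of size 2.
{beta} is an SCC by itself.
{mike} is an SCC by itself.
{echo} is an SCC by itself.
That gives 4 strongly connected components.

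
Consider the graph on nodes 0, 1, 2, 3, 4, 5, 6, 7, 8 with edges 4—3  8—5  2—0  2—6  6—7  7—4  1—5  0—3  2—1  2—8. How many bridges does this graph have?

The edges on the cycle 2-8-5-1-2 are not bridges since each lies on that cycle.
Every edge lies on some cycle, so there are no bridges.

0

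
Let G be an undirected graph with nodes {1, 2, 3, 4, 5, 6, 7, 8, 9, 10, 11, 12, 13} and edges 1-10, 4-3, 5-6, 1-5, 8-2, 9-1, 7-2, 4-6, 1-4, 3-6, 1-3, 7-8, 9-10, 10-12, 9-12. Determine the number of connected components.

11 is isolated — a component by itself.
13 is isolated — a component by itself.
Starting from 2 we can reach 2, 7, 8. That is one component of size 3.
Starting from 1 we can reach 1, 3, 4, 5, 6, 9, 10, 12. That is one component of size 8.
Total: 4 components.

4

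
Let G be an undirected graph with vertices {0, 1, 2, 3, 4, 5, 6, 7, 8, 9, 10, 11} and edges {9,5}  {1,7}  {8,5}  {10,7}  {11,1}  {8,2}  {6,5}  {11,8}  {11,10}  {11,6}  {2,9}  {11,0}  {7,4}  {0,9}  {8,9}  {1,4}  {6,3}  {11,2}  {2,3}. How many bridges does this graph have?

0

The edges on the cycle 11-10-7-4-1-11 are not bridges since each lies on that cycle.
Every edge lies on some cycle, so there are no bridges.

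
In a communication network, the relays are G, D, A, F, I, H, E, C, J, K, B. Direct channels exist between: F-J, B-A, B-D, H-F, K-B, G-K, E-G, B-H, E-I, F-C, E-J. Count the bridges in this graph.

The edges on the cycle E-G-K-B-H-F-J-E are not bridges since each lies on that cycle.
But removing E-I disconnects E from I; removing D-B disconnects D from B; removing C-F disconnects C from F; removing A-B disconnects A from B — these are bridges.
That makes 4 bridges.

4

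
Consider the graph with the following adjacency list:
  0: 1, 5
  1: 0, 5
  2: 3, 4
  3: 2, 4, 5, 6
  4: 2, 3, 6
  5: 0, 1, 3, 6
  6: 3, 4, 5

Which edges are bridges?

The edges on the cycle 5-1-0-5 are not bridges since each lies on that cycle.
Every edge lies on some cycle, so there are no bridges.

none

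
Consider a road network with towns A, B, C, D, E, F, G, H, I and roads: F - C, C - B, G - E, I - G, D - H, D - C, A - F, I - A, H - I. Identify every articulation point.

Removing C increases the component count from 1 to 2, so C is a cut vertex.
Removing G increases the component count from 1 to 2, so G is a cut vertex.
Removing I increases the component count from 1 to 2, so I is a cut vertex.
By contrast removing D leaves 1 component; it is not a cut vertex. No other vertex is a cut vertex either.

C, G, I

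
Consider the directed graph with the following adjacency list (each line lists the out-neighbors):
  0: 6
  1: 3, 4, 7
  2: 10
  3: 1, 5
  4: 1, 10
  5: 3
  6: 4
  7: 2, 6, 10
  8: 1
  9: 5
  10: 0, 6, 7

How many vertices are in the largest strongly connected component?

9

{0, 1, 2, 3, 4, 5, 6, 7, 10} are all mutually reachable — one SCC of size 9.
{8} is an SCC by itself.
{9} is an SCC by itself.
The largest has 9 vertices.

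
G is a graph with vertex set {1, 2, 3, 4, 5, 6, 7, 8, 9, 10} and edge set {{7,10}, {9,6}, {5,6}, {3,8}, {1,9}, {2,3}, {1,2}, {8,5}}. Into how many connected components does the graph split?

3

4 is isolated — a component by itself.
Starting from 7 we can reach 7, 10. That is one component of size 2.
Starting from 1 we can reach 1, 2, 3, 5, 6, 8, 9. That is one component of size 7.
Total: 3 components.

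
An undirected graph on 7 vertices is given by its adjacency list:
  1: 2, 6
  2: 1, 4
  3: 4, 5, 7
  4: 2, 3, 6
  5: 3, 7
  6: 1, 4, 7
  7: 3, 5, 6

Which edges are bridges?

none

The edges on the cycle 6-1-2-4-6 are not bridges since each lies on that cycle.
Every edge lies on some cycle, so there are no bridges.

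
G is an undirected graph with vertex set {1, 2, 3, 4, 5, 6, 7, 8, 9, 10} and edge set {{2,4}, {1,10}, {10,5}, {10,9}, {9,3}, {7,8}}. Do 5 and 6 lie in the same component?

No

The component containing 5 is {1, 3, 5, 9, 10}, and 6 is not in it.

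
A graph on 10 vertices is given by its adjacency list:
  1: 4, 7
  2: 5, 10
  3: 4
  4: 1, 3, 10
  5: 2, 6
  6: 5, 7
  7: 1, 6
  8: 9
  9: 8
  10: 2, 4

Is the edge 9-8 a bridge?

Yes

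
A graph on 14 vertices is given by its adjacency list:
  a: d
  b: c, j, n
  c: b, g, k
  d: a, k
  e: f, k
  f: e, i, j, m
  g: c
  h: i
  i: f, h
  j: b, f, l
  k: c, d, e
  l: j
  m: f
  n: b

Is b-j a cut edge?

No

After removing b-j, the path b-c-k-e-f-j still connects them, so the edge is not a bridge.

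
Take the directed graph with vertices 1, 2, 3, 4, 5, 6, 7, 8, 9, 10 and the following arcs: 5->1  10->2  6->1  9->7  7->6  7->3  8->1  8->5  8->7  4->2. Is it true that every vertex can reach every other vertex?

There is no directed path from 3 to 9, so the graph is not strongly connected.

No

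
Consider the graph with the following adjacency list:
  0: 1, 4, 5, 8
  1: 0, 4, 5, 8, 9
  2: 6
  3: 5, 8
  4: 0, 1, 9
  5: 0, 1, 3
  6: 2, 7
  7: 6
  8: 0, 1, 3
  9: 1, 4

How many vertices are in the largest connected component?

Starting from 2 we can reach 2, 6, 7. That is one component of size 3.
Starting from 0 we can reach 0, 1, 3, 4, 5, 8, 9. That is one component of size 7.
The largest has 7 vertices.

7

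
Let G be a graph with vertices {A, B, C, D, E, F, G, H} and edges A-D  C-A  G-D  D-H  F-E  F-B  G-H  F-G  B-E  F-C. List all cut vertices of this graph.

F

Removing F increases the component count from 1 to 2, so F is a cut vertex.
By contrast removing G leaves 1 component; it is not a cut vertex. No other vertex is a cut vertex either.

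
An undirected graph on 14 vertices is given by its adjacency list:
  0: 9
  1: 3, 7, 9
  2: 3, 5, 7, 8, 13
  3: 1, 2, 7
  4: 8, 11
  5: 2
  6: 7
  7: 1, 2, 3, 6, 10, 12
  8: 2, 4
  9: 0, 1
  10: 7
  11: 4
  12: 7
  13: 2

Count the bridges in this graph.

The edges on the cycle 2-7-1-3-2 are not bridges since each lies on that cycle.
But removing 12-7 disconnects 12 from 7; removing 9-0 disconnects 9 from 0; removing 2-8 disconnects 2 from 8; removing 13-2 disconnects 13 from 2 — these are bridges.
In total 10 edges are bridges.

10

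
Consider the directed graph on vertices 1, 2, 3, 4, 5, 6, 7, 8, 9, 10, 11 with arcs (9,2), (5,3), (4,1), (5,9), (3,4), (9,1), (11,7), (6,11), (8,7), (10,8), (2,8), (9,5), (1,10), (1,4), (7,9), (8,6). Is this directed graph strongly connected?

Yes

From 1 we can reach every vertex (1, 2, 3, 4, 5, 6, 7, 8, 9, 10, 11), and every vertex can reach 1 (1, 2, 3, 4, 5, 6, 7, 8, 9, 10, 11). So the whole graph is one strongly connected component.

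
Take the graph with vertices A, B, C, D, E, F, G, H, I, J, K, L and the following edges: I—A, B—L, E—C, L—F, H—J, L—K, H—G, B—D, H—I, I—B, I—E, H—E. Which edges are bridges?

A-I, B-D, B-I, B-L, C-E, F-L, G-H, H-J, K-L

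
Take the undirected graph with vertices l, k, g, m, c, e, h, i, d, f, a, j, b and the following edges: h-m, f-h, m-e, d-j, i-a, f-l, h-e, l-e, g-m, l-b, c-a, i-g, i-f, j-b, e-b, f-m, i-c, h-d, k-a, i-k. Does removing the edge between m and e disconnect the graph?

After removing m-e, the path m-h-e still connects them, so the edge is not a bridge.

No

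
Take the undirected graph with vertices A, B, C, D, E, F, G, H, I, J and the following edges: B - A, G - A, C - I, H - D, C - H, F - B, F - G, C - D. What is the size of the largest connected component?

4

E is isolated — a component by itself.
J is isolated — a component by itself.
Starting from C we can reach C, D, H, I. That is one component of size 4.
Starting from A we can reach A, B, F, G. That is one component of size 4.
The largest has 4 vertices.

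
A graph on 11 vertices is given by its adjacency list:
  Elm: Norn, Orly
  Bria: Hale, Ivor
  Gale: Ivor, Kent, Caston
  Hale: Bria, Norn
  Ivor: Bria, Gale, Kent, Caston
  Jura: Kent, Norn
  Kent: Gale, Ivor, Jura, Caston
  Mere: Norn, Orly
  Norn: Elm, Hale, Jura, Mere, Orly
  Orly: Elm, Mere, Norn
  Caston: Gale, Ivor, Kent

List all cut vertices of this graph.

Removing Norn increases the component count from 1 to 2, so Norn is a cut vertex.
By contrast removing Mere leaves 1 component; it is not a cut vertex. No other vertex is a cut vertex either.

Norn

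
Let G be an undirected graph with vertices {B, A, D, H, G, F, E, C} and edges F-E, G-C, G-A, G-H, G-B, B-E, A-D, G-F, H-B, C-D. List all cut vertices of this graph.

G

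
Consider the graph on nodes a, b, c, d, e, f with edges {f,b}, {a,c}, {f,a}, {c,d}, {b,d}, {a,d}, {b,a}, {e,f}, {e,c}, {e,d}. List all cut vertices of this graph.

none

Removing e, for instance, still leaves 1 component. No single vertex removal increases the component count — the graph has no articulation points.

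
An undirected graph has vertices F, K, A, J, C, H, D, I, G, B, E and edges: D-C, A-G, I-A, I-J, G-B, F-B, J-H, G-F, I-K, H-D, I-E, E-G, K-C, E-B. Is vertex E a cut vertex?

Deleting E leaves 1 component (was 1) (its neighbors B, G, I remain connected to each other), so E is not a cut vertex.

No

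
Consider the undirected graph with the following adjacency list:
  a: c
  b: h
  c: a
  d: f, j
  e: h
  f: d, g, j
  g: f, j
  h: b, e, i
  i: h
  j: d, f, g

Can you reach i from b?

Yes

From b we can reach b, e, h, i, which includes i.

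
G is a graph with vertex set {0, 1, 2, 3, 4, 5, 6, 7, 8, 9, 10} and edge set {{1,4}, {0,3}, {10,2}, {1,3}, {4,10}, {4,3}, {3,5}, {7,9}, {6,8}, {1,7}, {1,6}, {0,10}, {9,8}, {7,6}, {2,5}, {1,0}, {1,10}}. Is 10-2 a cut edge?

No

After removing 10-2, the path 10-1-3-5-2 still connects them, so the edge is not a bridge.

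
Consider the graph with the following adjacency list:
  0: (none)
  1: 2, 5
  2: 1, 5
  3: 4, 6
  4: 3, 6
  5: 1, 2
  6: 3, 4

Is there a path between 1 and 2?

From 1 we can reach 1, 2, 5, which includes 2.

Yes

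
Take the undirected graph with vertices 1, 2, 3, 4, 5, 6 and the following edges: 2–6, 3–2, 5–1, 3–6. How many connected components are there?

3

4 is isolated — a component by itself.
Starting from 1 we can reach 1, 5. That is one component of size 2.
Starting from 2 we can reach 2, 3, 6. That is one component of size 3.
Total: 3 components.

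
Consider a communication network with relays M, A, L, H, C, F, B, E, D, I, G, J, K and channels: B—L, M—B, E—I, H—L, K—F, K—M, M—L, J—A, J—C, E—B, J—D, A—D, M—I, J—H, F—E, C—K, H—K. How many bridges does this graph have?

0

The edges on the cycle J-A-D-J are not bridges since each lies on that cycle.
Every edge lies on some cycle, so there are no bridges.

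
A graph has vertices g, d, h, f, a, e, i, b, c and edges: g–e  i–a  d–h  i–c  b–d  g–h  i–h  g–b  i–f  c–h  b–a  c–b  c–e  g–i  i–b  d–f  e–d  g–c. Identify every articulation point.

none

Removing f, for instance, still leaves 1 component. No single vertex removal increases the component count — the graph has no articulation points.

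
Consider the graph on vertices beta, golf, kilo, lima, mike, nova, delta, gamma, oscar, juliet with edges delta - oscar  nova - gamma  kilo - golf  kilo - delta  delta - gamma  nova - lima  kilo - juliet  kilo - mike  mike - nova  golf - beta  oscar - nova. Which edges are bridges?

The edges on the cycle kilo-delta-oscar-nova-mike-kilo are not bridges since each lies on that cycle.
But removing kilo - juliet disconnects kilo from juliet; removing kilo - golf disconnects kilo from golf; removing nova - lima disconnects nova from lima; removing beta - golf disconnects beta from golf — these are bridges.

beta-golf, golf-kilo, juliet-kilo, lima-nova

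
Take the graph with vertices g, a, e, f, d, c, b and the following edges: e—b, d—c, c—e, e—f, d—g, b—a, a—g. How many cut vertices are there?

Removing e increases the component count from 1 to 2, so e is a cut vertex.
By contrast removing f leaves 1 component; it is not a cut vertex. No other vertex is a cut vertex either.

1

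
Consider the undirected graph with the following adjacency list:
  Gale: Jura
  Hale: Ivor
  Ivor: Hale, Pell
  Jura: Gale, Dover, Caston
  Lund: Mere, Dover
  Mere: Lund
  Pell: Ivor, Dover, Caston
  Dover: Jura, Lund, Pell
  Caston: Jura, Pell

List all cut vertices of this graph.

Ivor, Jura, Lund, Pell, Dover

Removing Ivor increases the component count from 1 to 2, so Ivor is a cut vertex.
Removing Jura increases the component count from 1 to 2, so Jura is a cut vertex.
Removing Lund increases the component count from 1 to 2, so Lund is a cut vertex.
Likewise Pell, Dover are cut vertices.
By contrast removing Caston leaves 1 component; it is not a cut vertex. No other vertex is a cut vertex either.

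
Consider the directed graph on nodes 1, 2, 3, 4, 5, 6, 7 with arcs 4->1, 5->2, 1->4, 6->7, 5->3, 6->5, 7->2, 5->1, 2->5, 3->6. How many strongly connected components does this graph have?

2

{2, 3, 5, 6, 7} are all mutually reachable — one SCC of size 5.
{1, 4} are all mutually reachable — one SCC of size 2.
That gives 2 strongly connected components.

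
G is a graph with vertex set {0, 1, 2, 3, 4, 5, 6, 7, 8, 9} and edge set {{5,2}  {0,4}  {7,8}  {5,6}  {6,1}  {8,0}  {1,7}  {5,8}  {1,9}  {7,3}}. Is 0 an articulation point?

Deleting 0 raises the number of components from 1 to 2, so 0 is a cut vertex.

Yes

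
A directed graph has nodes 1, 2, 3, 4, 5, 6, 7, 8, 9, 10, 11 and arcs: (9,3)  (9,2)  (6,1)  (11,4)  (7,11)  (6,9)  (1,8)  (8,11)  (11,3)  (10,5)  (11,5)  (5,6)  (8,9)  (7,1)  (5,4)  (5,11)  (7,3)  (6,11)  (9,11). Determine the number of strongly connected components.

6

{1, 5, 6, 8, 9, 11} are all mutually reachable — one SCC of size 6.
{7} is an SCC by itself.
{10} is an SCC by itself.
{4} is an SCC by itself.
{3} is an SCC by itself.
(and 1 more singleton SCC)
That gives 6 strongly connected components.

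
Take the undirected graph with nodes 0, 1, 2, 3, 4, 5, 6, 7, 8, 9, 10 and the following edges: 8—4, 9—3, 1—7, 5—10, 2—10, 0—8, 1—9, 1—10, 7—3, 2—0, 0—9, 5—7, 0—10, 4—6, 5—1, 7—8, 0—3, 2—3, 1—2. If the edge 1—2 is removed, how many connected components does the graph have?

1

1 and 2 are still connected via 1-10-2, so the component count stays at 1.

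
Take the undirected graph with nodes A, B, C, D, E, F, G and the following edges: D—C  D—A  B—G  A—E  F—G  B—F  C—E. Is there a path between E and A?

Yes

From E we can reach A, C, D, E, which includes A.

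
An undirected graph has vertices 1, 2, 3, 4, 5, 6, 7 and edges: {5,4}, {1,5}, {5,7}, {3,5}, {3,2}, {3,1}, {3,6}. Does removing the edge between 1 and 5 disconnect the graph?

No

After removing 1-5, the path 1-3-5 still connects them, so the edge is not a bridge.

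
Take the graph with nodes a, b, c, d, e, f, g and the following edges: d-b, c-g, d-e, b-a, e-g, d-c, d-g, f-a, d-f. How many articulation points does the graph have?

1

Removing d increases the component count from 1 to 2, so d is a cut vertex.
By contrast removing f leaves 1 component; it is not a cut vertex. No other vertex is a cut vertex either.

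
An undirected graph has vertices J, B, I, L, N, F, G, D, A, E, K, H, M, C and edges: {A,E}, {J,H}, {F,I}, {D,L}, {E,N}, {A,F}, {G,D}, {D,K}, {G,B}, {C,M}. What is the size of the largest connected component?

5

Starting from C we can reach C, M. That is one component of size 2.
Starting from H we can reach H, J. That is one component of size 2.
Starting from A we can reach A, E, F, I, N. That is one component of size 5.
Starting from B we can reach B, D, G, K, L. That is one component of size 5.
The largest has 5 vertices.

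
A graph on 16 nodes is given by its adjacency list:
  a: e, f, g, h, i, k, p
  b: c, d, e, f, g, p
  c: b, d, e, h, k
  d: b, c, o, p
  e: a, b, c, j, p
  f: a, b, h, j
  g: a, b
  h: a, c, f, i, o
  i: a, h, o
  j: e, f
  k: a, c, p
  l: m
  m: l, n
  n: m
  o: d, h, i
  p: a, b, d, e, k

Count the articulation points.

1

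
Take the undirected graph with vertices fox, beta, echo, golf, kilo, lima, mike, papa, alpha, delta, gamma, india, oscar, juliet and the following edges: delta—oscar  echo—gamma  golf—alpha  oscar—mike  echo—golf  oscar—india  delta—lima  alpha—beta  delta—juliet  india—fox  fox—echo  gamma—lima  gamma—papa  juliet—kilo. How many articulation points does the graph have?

7

Removing echo increases the component count from 1 to 2, so echo is a cut vertex.
Removing golf increases the component count from 1 to 2, so golf is a cut vertex.
Removing alpha increases the component count from 1 to 2, so alpha is a cut vertex.
Likewise delta, gamma, oscar, juliet are cut vertices.
By contrast removing kilo leaves 1 component; it is not a cut vertex. No other vertex is a cut vertex either.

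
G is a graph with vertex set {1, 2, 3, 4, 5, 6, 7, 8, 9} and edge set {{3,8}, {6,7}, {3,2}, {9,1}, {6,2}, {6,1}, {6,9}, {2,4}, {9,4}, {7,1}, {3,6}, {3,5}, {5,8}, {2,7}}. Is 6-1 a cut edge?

After removing 6-1, the path 6-7-1 still connects them, so the edge is not a bridge.

No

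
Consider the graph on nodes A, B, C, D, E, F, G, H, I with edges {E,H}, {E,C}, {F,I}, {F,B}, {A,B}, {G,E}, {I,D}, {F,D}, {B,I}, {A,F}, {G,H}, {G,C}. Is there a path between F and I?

From F we can reach A, B, D, F, I, which includes I.

Yes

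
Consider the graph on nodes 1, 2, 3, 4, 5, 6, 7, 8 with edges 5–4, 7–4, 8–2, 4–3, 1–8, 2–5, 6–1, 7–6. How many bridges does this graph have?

The edges on the cycle 7-6-1-8-2-5-4-7 are not bridges since each lies on that cycle.
But removing 4–3 disconnects 4 from 3 — this is a bridge.

1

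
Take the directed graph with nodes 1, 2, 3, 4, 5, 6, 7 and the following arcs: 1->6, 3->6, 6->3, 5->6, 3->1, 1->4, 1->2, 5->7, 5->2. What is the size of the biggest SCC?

{1, 3, 6} are all mutually reachable — one SCC of size 3.
{2} is an SCC by itself.
{7} is an SCC by itself.
{5} is an SCC by itself.
{4} is an SCC by itself.
The largest has 3 vertices.

3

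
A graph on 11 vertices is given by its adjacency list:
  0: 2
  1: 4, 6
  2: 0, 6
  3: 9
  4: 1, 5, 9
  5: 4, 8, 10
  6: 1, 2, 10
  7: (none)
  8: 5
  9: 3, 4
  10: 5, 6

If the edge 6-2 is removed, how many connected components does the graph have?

Before removal there are 2 components.
6-2 is a bridge — removing it separates 6's side from 2's side.
After removal: 3 components.

3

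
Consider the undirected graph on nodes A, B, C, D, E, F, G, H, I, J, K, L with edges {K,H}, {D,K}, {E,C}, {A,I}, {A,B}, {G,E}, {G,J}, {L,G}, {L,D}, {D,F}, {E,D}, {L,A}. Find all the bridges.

A-B, A-I, A-L, C-E, D-F, D-K, G-J, H-K

The edges on the cycle L-G-E-D-L are not bridges since each lies on that cycle.
But removing G–J disconnects G from J; removing E–C disconnects E from C; removing A–B disconnects A from B; removing K–H disconnects K from H — these are bridges.
In total 8 edges are bridges.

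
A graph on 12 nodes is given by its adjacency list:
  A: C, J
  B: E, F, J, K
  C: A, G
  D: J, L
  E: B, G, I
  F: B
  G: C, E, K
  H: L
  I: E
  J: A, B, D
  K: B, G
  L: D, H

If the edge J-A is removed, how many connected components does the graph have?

J and A are still connected via J-B-E-G-C-A, so the component count stays at 1.

1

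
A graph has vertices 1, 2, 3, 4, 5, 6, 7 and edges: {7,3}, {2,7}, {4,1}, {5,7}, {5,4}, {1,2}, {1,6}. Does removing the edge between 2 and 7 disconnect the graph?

After removing 2—7, the path 2-1-4-5-7 still connects them, so the edge is not a bridge.

No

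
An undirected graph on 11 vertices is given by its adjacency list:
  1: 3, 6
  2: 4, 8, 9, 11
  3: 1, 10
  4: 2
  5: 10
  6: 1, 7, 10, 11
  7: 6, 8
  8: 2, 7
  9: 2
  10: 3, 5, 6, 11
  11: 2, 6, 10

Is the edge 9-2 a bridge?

Yes

Removing 9-2 leaves no path between 9 and 2: the component count goes from 1 to 2. So it is a bridge.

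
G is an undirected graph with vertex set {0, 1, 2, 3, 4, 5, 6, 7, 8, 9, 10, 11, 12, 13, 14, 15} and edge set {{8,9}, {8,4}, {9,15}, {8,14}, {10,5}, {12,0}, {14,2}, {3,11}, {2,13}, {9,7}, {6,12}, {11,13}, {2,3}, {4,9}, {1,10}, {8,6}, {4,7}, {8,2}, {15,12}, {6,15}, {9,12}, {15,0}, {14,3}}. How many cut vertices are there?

2

Removing 8 increases the component count from 2 to 3, so 8 is a cut vertex.
Removing 10 increases the component count from 2 to 3, so 10 is a cut vertex.
By contrast removing 3 leaves 2 components; it is not a cut vertex. No other vertex is a cut vertex either.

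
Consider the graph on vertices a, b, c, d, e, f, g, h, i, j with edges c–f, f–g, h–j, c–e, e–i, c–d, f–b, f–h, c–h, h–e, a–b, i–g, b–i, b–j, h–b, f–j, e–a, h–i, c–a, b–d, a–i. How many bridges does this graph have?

The edges on the cycle c-f-g-i-e-h-c are not bridges since each lies on that cycle.
Every edge lies on some cycle, so there are no bridges.

0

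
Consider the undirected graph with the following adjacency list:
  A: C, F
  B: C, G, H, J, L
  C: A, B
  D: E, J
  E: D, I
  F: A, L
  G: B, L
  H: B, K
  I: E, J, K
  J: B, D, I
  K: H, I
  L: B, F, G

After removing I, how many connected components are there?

With I gone, the remaining components are: {A, B, C, D, E, F, G, H, J, K, L}.
That is 1 component.

1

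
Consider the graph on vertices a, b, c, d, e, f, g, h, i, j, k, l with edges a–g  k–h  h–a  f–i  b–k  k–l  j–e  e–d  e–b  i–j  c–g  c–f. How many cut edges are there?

The edges on the cycle c-f-i-j-e-b-k-h-a-g-c are not bridges since each lies on that cycle.
But removing d–e disconnects d from e; removing l–k disconnects l from k — these are bridges.
That makes 2 bridges.

2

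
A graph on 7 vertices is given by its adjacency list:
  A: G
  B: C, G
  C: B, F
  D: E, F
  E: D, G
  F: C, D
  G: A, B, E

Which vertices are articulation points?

Removing G increases the component count from 1 to 2, so G is a cut vertex.
By contrast removing B leaves 1 component; it is not a cut vertex. No other vertex is a cut vertex either.

G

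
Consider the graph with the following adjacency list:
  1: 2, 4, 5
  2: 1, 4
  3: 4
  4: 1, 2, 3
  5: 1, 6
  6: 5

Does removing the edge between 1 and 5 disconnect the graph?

Yes

Removing 1-5 leaves no path between 1 and 5: the component count goes from 1 to 2. So it is a bridge.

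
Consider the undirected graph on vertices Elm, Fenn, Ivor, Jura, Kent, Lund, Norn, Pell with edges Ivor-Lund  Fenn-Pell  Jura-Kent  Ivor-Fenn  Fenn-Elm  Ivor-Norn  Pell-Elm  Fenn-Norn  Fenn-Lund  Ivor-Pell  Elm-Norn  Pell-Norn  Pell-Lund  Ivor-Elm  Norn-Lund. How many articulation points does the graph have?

0

Removing Elm, for instance, still leaves 2 components. No single vertex removal increases the component count — the graph has no articulation points.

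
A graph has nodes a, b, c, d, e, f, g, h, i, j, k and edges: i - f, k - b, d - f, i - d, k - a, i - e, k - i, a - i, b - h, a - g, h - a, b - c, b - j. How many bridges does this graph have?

The edges on the cycle k-b-h-a-k are not bridges since each lies on that cycle.
But removing a - g disconnects a from g; removing b - j disconnects b from j; removing c - b disconnects c from b; removing i - e disconnects i from e — these are bridges.
That makes 4 bridges.

4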